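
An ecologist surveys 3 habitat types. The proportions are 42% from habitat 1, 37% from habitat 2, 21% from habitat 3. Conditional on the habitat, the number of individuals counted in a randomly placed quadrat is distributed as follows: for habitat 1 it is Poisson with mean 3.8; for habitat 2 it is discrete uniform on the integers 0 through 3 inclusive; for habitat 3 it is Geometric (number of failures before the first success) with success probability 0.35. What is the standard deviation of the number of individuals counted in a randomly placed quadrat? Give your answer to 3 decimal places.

2.083

Per component, 1: μ=3.8, E[X²]=18.24; 2: μ=1.5, E[X²]=3.5; 3: μ=1.85714, E[X²]=8.7551.
E[X] = 0.42·3.8 + 0.37·1.5 + 0.21·1.85714 = 2.541.
E[X²] = 0.42·18.24 + 0.37·3.5 + 0.21·8.7551 = 10.7944.
Var(X) = E[X²] − (E[X])² = 10.7944 − 6.45668 = 4.33769.
SD(X) = √4.33769 = 2.08271.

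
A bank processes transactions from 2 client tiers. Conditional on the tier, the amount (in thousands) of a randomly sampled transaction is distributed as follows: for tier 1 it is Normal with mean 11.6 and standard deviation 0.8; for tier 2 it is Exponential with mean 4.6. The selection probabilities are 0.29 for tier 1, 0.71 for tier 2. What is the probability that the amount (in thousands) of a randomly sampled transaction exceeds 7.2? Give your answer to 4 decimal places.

0.4384

Conditional on each tier, P(X > 7.2): 1: 1; 2: 0.209043.
By total probability, P(X > 7.2) = 0.29·1 + 0.71·0.209043 = 0.43842.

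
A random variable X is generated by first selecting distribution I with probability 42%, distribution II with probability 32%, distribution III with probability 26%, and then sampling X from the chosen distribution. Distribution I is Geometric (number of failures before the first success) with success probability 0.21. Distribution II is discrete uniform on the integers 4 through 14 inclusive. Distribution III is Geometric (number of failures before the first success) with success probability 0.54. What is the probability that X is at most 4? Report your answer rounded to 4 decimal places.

0.5745

Conditional on each component, P(X ≤ 4): I: 0.692294; II: 0.0909091; III: 0.979404.
By total probability, P(X ≤ 4) = 0.42·0.692294 + 0.32·0.0909091 + 0.26·0.979404 = 0.5745.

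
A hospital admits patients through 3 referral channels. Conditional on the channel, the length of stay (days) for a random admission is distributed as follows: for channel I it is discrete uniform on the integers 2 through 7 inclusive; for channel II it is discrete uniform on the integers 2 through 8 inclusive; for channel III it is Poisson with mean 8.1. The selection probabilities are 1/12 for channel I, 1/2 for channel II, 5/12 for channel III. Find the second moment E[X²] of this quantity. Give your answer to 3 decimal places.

For each component E[X²] = Var + (mean)², giving I: 23.1667; II: 29; III: 73.71.
Overall E[X²] = 0.0833333·23.1667 + 0.5·29 + 0.416667·73.71 = 47.1431.

47.143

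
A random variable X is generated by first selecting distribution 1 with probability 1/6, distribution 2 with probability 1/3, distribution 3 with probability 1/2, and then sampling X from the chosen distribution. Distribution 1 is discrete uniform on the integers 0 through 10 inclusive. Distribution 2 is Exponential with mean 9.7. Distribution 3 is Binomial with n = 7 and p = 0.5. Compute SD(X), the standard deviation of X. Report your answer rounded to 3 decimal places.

6.460

Per component, 1: μ=5, E[X²]=35; 2: μ=9.7, E[X²]=188.18; 3: μ=3.5, E[X²]=14.
E[X] = 0.166667·5 + 0.333333·9.7 + 0.5·3.5 = 5.81667.
E[X²] = 0.166667·35 + 0.333333·188.18 + 0.5·14 = 75.56.
Var(X) = E[X²] − (E[X])² = 75.56 − 33.8336 = 41.7264.
SD(X) = √41.7264 = 6.4596.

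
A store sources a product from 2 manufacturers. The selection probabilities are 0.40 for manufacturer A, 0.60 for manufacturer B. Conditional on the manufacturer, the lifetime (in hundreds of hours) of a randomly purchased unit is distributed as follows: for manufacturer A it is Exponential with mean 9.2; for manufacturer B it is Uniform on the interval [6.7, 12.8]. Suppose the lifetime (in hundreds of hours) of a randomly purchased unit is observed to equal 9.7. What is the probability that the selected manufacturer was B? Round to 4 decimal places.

Likelihoods f(9.7 | ·): A: 0.0378717; B: 0.163934.
Posterior ∝ prior × likelihood. Numerator for B: 0.6·0.163934 = 0.0983607.
Normalizing constant: 0.4·0.0378717 + 0.6·0.163934 = 0.113509.
P(B | observation) = 0.0983607 / 0.113509 = 0.866542.

0.8665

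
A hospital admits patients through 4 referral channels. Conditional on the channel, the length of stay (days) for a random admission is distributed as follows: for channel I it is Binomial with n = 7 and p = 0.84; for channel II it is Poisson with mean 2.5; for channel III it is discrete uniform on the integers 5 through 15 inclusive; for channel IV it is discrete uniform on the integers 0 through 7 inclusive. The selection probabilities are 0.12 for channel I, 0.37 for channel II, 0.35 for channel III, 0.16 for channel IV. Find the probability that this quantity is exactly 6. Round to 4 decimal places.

0.1093

Conditional on each channel, P(X = 6): I: 0.393454; II: 0.0278337; III: 0.0909091; IV: 0.125.
By total probability, P(X = 6) = 0.12·0.393454 + 0.37·0.0278337 + 0.35·0.0909091 + 0.16·0.125 = 0.109331.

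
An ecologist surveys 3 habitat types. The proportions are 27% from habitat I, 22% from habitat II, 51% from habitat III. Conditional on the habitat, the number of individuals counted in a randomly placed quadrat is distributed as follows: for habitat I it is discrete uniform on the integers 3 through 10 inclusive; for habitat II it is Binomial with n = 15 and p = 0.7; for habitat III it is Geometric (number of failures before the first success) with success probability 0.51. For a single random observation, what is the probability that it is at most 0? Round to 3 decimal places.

0.260

Conditional on each habitat, P(X ≤ 0): I: 0; II: 1.43489e-08; III: 0.51.
By total probability, P(X ≤ 0) = 0.27·0 + 0.22·1.43489e-08 + 0.51·0.51 = 0.2601.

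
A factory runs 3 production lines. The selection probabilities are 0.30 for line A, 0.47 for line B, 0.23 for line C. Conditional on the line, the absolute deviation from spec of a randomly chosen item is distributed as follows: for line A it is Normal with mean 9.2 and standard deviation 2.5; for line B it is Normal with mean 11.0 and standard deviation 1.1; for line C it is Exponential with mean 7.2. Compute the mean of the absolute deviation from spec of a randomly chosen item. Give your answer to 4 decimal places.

9.5860

Component means — A: 9.2; B: 11; C: 7.2.
E[X] = 0.3·9.2 + 0.47·11 + 0.23·7.2 = 9.586.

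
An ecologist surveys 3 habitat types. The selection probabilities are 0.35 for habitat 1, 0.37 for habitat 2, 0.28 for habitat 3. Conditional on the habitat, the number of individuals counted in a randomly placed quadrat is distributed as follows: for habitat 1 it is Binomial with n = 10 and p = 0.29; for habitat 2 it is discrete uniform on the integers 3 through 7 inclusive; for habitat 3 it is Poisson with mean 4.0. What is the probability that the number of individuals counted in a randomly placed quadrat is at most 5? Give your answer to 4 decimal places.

Conditional on each habitat, P(X ≤ 5): 1: 0.959607; 2: 0.6; 3: 0.78513.
By total probability, P(X ≤ 5) = 0.35·0.959607 + 0.37·0.6 + 0.28·0.78513 = 0.777699.

0.7777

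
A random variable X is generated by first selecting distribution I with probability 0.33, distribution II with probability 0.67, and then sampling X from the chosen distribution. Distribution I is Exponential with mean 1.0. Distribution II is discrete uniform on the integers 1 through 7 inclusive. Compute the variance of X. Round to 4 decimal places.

Per component, I: μ=1, E[X²]=2; II: μ=4, E[X²]=20.
E[X] = 0.33·1 + 0.67·4 = 3.01.
E[X²] = 0.33·2 + 0.67·20 = 14.06.
Var(X) = E[X²] − (E[X])² = 14.06 − 9.0601 = 4.9999.

4.9999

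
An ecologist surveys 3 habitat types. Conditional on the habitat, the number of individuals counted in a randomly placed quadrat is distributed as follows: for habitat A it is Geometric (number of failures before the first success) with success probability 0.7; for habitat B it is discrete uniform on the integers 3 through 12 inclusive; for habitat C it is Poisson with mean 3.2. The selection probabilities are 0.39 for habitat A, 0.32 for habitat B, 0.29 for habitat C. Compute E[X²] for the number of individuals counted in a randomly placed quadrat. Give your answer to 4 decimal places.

24.8480

For each component E[X²] = Var + (mean)², giving A: 0.795918; B: 64.5; C: 13.44.
Overall E[X²] = 0.39·0.795918 + 0.32·64.5 + 0.29·13.44 = 24.848.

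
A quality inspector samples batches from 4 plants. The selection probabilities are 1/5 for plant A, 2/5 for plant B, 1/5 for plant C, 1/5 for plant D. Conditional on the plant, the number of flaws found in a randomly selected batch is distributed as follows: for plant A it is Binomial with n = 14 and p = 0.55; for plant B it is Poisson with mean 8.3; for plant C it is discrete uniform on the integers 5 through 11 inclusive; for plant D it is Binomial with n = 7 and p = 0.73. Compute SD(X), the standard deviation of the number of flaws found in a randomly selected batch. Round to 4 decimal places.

2.5583

Per component, A: μ=7.7, E[X²]=62.755; B: μ=8.3, E[X²]=77.19; C: μ=8, E[X²]=68; D: μ=5.11, E[X²]=27.4918.
E[X] = 0.2·7.7 + 0.4·8.3 + 0.2·8 + 0.2·5.11 = 7.482.
E[X²] = 0.2·62.755 + 0.4·77.19 + 0.2·68 + 0.2·27.4918 = 62.5254.
Var(X) = E[X²] − (E[X])² = 62.5254 − 55.9803 = 6.54504.
SD(X) = √6.54504 = 2.55833.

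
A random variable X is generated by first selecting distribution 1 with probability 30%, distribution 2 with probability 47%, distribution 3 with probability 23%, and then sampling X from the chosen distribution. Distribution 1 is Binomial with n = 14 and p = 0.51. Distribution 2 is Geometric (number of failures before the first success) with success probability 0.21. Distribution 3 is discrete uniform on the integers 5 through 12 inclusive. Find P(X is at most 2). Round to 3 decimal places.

0.240

Conditional on each component, P(X ≤ 2): 1: 0.00525082; 2: 0.506961; 3: 0.
By total probability, P(X ≤ 2) = 0.3·0.00525082 + 0.47·0.506961 + 0.23·0 = 0.239847.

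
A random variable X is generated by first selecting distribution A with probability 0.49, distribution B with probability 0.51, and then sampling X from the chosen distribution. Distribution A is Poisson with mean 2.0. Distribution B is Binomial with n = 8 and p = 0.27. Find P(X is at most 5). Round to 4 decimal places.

0.9886

Conditional on each component, P(X ≤ 5): A: 0.983436; B: 0.99358.
By total probability, P(X ≤ 5) = 0.49·0.983436 + 0.51·0.99358 = 0.98861.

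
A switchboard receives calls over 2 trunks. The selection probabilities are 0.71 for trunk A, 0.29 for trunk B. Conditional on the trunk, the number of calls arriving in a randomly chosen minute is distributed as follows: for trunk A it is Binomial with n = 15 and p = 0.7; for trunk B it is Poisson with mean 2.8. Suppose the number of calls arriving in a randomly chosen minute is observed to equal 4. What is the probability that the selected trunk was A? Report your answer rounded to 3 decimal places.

0.009

Likelihoods P(X=4 | ·): A: 0.000580575; B: 0.155739.
Posterior ∝ prior × likelihood. Numerator for A: 0.71·0.000580575 = 0.000412209.
Normalizing constant: 0.71·0.000580575 + 0.29·0.155739 = 0.0455764.
P(A | observation) = 0.000412209 / 0.0455764 = 0.00904434.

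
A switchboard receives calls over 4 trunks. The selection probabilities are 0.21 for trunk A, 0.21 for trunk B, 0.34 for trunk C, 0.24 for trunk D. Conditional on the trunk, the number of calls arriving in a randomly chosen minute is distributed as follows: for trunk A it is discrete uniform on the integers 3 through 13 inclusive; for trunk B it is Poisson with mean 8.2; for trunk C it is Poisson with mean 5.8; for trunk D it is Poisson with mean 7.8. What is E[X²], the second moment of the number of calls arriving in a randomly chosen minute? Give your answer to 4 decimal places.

For each component E[X²] = Var + (mean)², giving A: 74; B: 75.44; C: 39.44; D: 68.64.
Overall E[X²] = 0.21·74 + 0.21·75.44 + 0.34·39.44 + 0.24·68.64 = 61.2656.

61.2656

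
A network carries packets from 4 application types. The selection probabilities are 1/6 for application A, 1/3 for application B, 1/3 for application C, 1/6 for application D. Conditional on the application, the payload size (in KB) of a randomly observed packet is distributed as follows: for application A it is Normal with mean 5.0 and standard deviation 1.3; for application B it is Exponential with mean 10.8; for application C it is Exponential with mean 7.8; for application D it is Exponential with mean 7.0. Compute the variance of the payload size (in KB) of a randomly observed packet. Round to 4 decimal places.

71.8617

Per component, A: μ=5, E[X²]=26.69; B: μ=10.8, E[X²]=233.28; C: μ=7.8, E[X²]=121.68; D: μ=7, E[X²]=98.
E[X] = 0.166667·5 + 0.333333·10.8 + 0.333333·7.8 + 0.166667·7 = 8.2.
E[X²] = 0.166667·26.69 + 0.333333·233.28 + 0.333333·121.68 + 0.166667·98 = 139.102.
Var(X) = E[X²] − (E[X])² = 139.102 − 67.24 = 71.8617.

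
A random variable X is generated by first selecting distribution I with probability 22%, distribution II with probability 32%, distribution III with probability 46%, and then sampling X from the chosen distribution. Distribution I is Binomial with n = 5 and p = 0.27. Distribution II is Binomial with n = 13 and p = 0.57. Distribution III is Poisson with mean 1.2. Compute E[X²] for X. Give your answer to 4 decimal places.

20.4224

For each component E[X²] = Var + (mean)², giving I: 2.808; II: 58.0944; III: 2.64.
Overall E[X²] = 0.22·2.808 + 0.32·58.0944 + 0.46·2.64 = 20.4224.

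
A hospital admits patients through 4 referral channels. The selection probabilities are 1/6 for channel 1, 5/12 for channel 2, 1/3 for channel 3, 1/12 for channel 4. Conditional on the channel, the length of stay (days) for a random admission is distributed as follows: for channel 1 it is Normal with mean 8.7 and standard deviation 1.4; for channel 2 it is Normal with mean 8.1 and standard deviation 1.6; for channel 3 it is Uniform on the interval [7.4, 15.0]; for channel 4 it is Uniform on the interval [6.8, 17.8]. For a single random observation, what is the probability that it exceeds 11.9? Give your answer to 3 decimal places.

Conditional on each channel, P(X > 11.9): 1: 0.0111355; 2: 0.00877448; 3: 0.407895; 4: 0.536364.
By total probability, P(X > 11.9) = 0.166667·0.0111355 + 0.416667·0.00877448 + 0.333333·0.407895 + 0.0833333·0.536364 = 0.186174.

0.186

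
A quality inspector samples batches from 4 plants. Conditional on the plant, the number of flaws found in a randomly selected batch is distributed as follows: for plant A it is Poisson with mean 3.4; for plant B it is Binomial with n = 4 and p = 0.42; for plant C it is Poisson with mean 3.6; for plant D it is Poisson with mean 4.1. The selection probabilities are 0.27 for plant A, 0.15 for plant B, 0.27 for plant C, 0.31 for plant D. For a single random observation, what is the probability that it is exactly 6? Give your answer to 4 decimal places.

Conditional on each plant, P(X = 6): A: 0.0716044; B: 0; C: 0.0826081; D: 0.109336.
By total probability, P(X = 6) = 0.27·0.0716044 + 0.15·0 + 0.27·0.0826081 + 0.31·0.109336 = 0.0755315.

0.0755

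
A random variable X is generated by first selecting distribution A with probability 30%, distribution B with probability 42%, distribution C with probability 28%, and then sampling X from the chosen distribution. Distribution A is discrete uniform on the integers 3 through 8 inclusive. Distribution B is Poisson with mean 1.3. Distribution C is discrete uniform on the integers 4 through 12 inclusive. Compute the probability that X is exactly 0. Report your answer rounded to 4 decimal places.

0.1145

Conditional on each component, P(X = 0): A: 0; B: 0.272532; C: 0.
By total probability, P(X = 0) = 0.3·0 + 0.42·0.272532 + 0.28·0 = 0.114463.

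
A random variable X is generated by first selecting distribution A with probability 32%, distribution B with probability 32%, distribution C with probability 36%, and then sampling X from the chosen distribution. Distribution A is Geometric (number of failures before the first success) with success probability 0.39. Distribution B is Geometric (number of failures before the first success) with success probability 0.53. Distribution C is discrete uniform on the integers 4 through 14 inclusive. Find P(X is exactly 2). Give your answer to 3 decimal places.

Conditional on each component, P(X = 2): A: 0.145119; B: 0.117077; C: 0.
By total probability, P(X = 2) = 0.32·0.145119 + 0.32·0.117077 + 0.36·0 = 0.0839027.

0.084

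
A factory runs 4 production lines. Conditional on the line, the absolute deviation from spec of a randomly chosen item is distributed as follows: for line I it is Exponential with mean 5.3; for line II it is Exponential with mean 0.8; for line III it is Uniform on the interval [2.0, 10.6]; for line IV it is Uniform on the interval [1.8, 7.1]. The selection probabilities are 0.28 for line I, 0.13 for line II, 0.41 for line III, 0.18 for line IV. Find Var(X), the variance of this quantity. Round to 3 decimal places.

13.962

Per component, I: μ=5.3, E[X²]=56.18; II: μ=0.8, E[X²]=1.28; III: μ=6.3, E[X²]=45.8533; IV: μ=4.45, E[X²]=22.1433.
E[X] = 0.28·5.3 + 0.13·0.8 + 0.41·6.3 + 0.18·4.45 = 4.972.
E[X²] = 0.28·56.18 + 0.13·1.28 + 0.41·45.8533 + 0.18·22.1433 = 38.6825.
Var(X) = E[X²] − (E[X])² = 38.6825 − 24.7208 = 13.9617.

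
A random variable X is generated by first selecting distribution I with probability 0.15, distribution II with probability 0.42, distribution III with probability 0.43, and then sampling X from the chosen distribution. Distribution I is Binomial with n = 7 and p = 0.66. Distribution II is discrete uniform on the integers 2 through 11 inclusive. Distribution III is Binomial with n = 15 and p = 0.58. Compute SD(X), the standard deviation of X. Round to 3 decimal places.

2.728

Per component, I: μ=4.62, E[X²]=22.9152; II: μ=6.5, E[X²]=50.5; III: μ=8.7, E[X²]=79.344.
E[X] = 0.15·4.62 + 0.42·6.5 + 0.43·8.7 = 7.164.
E[X²] = 0.15·22.9152 + 0.42·50.5 + 0.43·79.344 = 58.7652.
Var(X) = E[X²] − (E[X])² = 58.7652 − 51.3229 = 7.4423.
SD(X) = √7.4423 = 2.72806.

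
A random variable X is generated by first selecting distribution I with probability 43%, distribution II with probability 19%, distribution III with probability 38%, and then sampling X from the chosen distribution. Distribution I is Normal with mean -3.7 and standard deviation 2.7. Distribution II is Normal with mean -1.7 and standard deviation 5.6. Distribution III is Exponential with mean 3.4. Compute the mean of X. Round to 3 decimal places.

-0.622

Component means — I: -3.7; II: -1.7; III: 3.4.
E[X] = 0.43·-3.7 + 0.19·-1.7 + 0.38·3.4 = -0.622.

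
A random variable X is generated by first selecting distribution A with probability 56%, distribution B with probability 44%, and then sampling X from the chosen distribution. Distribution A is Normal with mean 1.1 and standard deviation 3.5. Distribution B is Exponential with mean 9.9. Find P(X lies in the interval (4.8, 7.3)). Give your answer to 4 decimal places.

0.1204

Conditional on each component, P(4.8 < X < 7.3): A: 0.106978; B: 0.137422.
By total probability, P(4.8 < X < 7.3) = 0.56·0.106978 + 0.44·0.137422 = 0.120374.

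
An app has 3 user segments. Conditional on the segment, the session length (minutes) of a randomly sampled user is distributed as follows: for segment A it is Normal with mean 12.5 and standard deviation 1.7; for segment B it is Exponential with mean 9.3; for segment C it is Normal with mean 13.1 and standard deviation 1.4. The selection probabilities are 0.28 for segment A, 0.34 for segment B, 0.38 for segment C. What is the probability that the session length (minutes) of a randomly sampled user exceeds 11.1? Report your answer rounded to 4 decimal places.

0.6765

Conditional on each segment, P(X > 11.1): A: 0.794897; B: 0.303144; C: 0.923436.
By total probability, P(X > 11.1) = 0.28·0.794897 + 0.34·0.303144 + 0.38·0.923436 = 0.676546.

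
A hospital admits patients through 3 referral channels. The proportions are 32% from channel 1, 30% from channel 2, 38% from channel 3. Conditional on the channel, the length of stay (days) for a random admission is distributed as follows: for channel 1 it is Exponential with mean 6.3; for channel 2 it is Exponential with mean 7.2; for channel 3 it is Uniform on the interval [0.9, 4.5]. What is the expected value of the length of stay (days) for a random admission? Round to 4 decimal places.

Component means — 1: 6.3; 2: 7.2; 3: 2.7.
E[X] = 0.32·6.3 + 0.3·7.2 + 0.38·2.7 = 5.202.

5.2020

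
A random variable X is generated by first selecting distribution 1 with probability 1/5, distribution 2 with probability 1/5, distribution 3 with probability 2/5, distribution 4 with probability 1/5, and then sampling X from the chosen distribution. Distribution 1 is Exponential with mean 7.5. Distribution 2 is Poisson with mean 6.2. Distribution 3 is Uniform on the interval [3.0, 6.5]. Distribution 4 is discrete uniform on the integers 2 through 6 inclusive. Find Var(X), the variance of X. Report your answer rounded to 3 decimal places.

14.868

Per component, 1: μ=7.5, E[X²]=112.5; 2: μ=6.2, E[X²]=44.64; 3: μ=4.75, E[X²]=23.5833; 4: μ=4, E[X²]=18.
E[X] = 0.2·7.5 + 0.2·6.2 + 0.4·4.75 + 0.2·4 = 5.44.
E[X²] = 0.2·112.5 + 0.2·44.64 + 0.4·23.5833 + 0.2·18 = 44.4613.
Var(X) = E[X²] − (E[X])² = 44.4613 − 29.5936 = 14.8677.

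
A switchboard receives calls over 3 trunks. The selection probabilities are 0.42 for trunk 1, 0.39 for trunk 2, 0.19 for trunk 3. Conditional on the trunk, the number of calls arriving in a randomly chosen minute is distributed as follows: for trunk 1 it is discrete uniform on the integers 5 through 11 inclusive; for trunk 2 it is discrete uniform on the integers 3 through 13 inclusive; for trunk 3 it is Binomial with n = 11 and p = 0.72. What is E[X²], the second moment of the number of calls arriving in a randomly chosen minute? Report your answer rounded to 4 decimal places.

For each component E[X²] = Var + (mean)², giving 1: 68; 2: 74; 3: 64.944.
Overall E[X²] = 0.42·68 + 0.39·74 + 0.19·64.944 = 69.7594.

69.7594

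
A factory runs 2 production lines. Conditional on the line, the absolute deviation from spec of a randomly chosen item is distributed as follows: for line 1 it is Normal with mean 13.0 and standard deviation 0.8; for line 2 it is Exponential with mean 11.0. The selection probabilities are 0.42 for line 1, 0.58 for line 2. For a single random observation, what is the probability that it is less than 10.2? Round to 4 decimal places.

Conditional on each line, P(X < 10.2): 1: 0.000232629; 2: 0.604369.
By total probability, P(X < 10.2) = 0.42·0.000232629 + 0.58·0.604369 = 0.350632.

0.3506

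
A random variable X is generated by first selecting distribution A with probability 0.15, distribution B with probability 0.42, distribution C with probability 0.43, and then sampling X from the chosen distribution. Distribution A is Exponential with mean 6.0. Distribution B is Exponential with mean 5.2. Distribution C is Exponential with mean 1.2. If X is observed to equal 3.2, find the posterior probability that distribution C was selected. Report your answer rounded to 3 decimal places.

Likelihoods f(3.2 | ·): A: 0.0977744; B: 0.103929; C: 0.0579029.
Posterior ∝ prior × likelihood. Numerator for C: 0.43·0.0579029 = 0.0248982.
Normalizing constant: 0.15·0.0977744 + 0.42·0.103929 + 0.43·0.0579029 = 0.0832147.
P(C | observation) = 0.0248982 / 0.0832147 = 0.299205.

0.299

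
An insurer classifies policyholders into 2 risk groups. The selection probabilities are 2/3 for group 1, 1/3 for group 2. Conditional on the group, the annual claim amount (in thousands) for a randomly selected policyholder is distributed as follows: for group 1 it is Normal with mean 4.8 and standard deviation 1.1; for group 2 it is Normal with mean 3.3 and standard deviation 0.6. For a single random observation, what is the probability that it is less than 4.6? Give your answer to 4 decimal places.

Conditional on each group, P(X < 4.6): 1: 0.427863; 2: 0.98487.
By total probability, P(X < 4.6) = 0.666667·0.427863 + 0.333333·0.98487 = 0.613532.

0.6135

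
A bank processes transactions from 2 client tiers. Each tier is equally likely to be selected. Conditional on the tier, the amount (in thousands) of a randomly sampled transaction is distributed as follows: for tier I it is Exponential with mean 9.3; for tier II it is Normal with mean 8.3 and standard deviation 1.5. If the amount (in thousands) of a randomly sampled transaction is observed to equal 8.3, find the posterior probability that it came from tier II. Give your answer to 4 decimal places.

Likelihoods f(8.3 | ·): I: 0.0440475; II: 0.265962.
Posterior ∝ prior × likelihood. Numerator for II: 0.5·0.265962 = 0.132981.
Normalizing constant: 0.5·0.0440475 + 0.5·0.265962 = 0.155004.
P(II | observation) = 0.132981 / 0.155004 = 0.857916.

0.8579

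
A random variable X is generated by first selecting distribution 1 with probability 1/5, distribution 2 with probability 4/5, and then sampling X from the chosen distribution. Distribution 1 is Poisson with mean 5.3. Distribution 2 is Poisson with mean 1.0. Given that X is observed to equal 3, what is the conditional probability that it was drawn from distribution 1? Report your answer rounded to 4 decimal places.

0.3356

Likelihoods P(X=3 | ·): 1: 0.123856; 2: 0.0613132.
Posterior ∝ prior × likelihood. Numerator for 1: 0.2·0.123856 = 0.0247711.
Normalizing constant: 0.2·0.123856 + 0.8·0.0613132 = 0.0738217.
P(1 | observation) = 0.0247711 / 0.0738217 = 0.335553.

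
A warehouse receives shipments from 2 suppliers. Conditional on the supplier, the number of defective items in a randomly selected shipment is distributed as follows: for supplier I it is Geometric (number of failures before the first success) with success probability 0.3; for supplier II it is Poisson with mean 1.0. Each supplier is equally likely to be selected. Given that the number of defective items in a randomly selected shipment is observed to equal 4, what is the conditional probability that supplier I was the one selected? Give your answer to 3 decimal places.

0.825

Likelihoods P(X=4 | ·): I: 0.07203; II: 0.0153283.
Posterior ∝ prior × likelihood. Numerator for I: 0.5·0.07203 = 0.036015.
Normalizing constant: 0.5·0.07203 + 0.5·0.0153283 = 0.0436792.
P(I | observation) = 0.036015 / 0.0436792 = 0.824535.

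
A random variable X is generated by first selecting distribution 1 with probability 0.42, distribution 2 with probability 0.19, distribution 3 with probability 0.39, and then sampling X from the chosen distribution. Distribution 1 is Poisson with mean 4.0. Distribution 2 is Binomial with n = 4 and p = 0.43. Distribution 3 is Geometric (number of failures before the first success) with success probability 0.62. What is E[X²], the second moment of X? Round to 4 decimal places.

For each component E[X²] = Var + (mean)², giving 1: 20; 2: 3.9388; 3: 1.3642.
Overall E[X²] = 0.42·20 + 0.19·3.9388 + 0.39·1.3642 = 9.68041.

9.6804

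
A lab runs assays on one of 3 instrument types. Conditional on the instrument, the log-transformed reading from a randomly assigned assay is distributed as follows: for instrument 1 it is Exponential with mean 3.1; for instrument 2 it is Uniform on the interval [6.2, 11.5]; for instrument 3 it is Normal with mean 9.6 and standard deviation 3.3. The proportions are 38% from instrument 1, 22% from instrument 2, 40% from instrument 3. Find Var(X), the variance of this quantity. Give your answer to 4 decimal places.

17.7583

Per component, 1: μ=3.1, E[X²]=19.22; 2: μ=8.85, E[X²]=80.6633; 3: μ=9.6, E[X²]=103.05.
E[X] = 0.38·3.1 + 0.22·8.85 + 0.4·9.6 = 6.965.
E[X²] = 0.38·19.22 + 0.22·80.6633 + 0.4·103.05 = 66.2695.
Var(X) = E[X²] − (E[X])² = 66.2695 − 48.5112 = 17.7583.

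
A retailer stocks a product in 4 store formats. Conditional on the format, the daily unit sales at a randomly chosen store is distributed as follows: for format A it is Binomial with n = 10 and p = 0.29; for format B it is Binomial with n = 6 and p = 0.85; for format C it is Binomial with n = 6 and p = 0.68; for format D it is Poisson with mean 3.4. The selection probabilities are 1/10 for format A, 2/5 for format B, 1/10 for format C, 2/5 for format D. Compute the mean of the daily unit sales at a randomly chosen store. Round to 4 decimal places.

Component means — A: 2.9; B: 5.1; C: 4.08; D: 3.4.
E[X] = 0.1·2.9 + 0.4·5.1 + 0.1·4.08 + 0.4·3.4 = 4.098.

4.0980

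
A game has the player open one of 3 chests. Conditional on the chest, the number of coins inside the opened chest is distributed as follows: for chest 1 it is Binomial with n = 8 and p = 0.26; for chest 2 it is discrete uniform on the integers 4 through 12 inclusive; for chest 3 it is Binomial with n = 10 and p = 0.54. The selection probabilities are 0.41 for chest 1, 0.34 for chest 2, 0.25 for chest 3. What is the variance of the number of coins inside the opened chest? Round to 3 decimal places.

Per component, 1: μ=2.08, E[X²]=5.8656; 2: μ=8, E[X²]=70.6667; 3: μ=5.4, E[X²]=31.644.
E[X] = 0.41·2.08 + 0.34·8 + 0.25·5.4 = 4.9228.
E[X²] = 0.41·5.8656 + 0.34·70.6667 + 0.25·31.644 = 34.3426.
Var(X) = E[X²] − (E[X])² = 34.3426 − 24.234 = 10.1086.

10.109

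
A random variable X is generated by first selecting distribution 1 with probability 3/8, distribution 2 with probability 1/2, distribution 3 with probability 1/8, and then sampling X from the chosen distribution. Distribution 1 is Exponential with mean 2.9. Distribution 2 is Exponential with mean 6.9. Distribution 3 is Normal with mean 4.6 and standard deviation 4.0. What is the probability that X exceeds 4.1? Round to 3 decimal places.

0.436

Conditional on each component, P(X > 4.1): 1: 0.243219; 2: 0.552002; 3: 0.549738.
By total probability, P(X > 4.1) = 0.375·0.243219 + 0.5·0.552002 + 0.125·0.549738 = 0.435926.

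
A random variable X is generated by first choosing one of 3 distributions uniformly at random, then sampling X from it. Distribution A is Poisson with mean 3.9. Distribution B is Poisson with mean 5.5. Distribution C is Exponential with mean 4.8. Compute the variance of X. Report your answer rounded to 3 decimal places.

Per component, A: μ=3.9, E[X²]=19.11; B: μ=5.5, E[X²]=35.75; C: μ=4.8, E[X²]=46.08.
E[X] = 0.333333·3.9 + 0.333333·5.5 + 0.333333·4.8 = 4.73333.
E[X²] = 0.333333·19.11 + 0.333333·35.75 + 0.333333·46.08 = 33.6467.
Var(X) = E[X²] − (E[X])² = 33.6467 − 22.4044 = 11.2422.

11.242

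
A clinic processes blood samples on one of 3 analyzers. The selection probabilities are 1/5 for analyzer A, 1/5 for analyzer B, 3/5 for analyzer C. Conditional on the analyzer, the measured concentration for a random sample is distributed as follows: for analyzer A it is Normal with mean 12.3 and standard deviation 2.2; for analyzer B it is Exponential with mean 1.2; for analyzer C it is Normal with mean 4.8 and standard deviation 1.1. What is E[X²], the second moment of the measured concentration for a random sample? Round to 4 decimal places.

For each component E[X²] = Var + (mean)², giving A: 156.13; B: 2.88; C: 24.25.
Overall E[X²] = 0.2·156.13 + 0.2·2.88 + 0.6·24.25 = 46.352.

46.3520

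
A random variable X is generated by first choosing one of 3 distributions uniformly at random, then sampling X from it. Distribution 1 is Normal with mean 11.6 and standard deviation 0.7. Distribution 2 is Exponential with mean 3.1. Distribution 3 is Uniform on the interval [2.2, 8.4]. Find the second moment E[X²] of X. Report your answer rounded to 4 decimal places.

61.8544

For each component E[X²] = Var + (mean)², giving 1: 135.05; 2: 19.22; 3: 31.2933.
Overall E[X²] = 0.333333·135.05 + 0.333333·19.22 + 0.333333·31.2933 = 61.8544.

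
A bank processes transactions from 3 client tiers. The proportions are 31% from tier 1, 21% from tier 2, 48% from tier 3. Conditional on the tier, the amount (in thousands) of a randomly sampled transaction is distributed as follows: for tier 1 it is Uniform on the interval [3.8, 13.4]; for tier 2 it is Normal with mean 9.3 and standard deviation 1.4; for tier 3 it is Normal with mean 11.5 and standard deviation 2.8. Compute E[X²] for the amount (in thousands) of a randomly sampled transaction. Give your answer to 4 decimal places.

111.1261

For each component E[X²] = Var + (mean)², giving 1: 81.64; 2: 88.45; 3: 140.09.
Overall E[X²] = 0.31·81.64 + 0.21·88.45 + 0.48·140.09 = 111.126.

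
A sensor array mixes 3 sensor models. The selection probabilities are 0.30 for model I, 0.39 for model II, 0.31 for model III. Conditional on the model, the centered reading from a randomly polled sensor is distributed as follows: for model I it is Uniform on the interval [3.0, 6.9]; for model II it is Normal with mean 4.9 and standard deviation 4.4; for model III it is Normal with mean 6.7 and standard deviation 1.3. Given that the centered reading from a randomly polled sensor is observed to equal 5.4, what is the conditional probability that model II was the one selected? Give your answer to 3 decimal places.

Likelihoods f(5.4 | ·): I: 0.25641; II: 0.0900852; III: 0.186131.
Posterior ∝ prior × likelihood. Numerator for II: 0.39·0.0900852 = 0.0351332.
Normalizing constant: 0.3·0.25641 + 0.39·0.0900852 + 0.31·0.186131 = 0.169757.
P(II | observation) = 0.0351332 / 0.169757 = 0.206962.

0.207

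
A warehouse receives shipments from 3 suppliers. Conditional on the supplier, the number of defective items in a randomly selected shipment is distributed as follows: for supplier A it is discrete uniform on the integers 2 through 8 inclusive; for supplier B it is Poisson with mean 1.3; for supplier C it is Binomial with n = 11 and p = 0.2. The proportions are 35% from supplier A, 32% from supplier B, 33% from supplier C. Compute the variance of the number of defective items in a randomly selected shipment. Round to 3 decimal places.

4.921

Per component, A: μ=5, E[X²]=29; B: μ=1.3, E[X²]=2.99; C: μ=2.2, E[X²]=6.6.
E[X] = 0.35·5 + 0.32·1.3 + 0.33·2.2 = 2.892.
E[X²] = 0.35·29 + 0.32·2.99 + 0.33·6.6 = 13.2848.
Var(X) = E[X²] − (E[X])² = 13.2848 − 8.36366 = 4.92114.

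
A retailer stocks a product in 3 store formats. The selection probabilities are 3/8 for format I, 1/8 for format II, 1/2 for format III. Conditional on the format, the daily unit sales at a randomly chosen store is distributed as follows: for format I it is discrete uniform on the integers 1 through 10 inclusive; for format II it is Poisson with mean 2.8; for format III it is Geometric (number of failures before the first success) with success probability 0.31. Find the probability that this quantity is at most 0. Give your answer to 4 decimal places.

Conditional on each format, P(X ≤ 0): I: 0; II: 0.0608101; III: 0.31.
By total probability, P(X ≤ 0) = 0.375·0 + 0.125·0.0608101 + 0.5·0.31 = 0.162601.

0.1626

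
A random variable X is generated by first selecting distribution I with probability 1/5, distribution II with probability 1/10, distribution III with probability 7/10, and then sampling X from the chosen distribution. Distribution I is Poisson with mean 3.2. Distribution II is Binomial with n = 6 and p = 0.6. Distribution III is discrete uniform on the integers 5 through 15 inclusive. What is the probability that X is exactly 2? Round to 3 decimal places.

0.056

Conditional on each component, P(X = 2): I: 0.208702; II: 0.13824; III: 0.
By total probability, P(X = 2) = 0.2·0.208702 + 0.1·0.13824 + 0.7·0 = 0.0555645.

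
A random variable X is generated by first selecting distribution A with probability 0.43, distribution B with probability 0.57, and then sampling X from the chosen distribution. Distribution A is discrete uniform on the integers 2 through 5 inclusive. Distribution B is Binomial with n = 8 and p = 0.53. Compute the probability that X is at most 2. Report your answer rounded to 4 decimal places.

Conditional on each component, P(X ≤ 2): A: 0.25; B: 0.108643.
By total probability, P(X ≤ 2) = 0.43·0.25 + 0.57·0.108643 = 0.169426.

0.1694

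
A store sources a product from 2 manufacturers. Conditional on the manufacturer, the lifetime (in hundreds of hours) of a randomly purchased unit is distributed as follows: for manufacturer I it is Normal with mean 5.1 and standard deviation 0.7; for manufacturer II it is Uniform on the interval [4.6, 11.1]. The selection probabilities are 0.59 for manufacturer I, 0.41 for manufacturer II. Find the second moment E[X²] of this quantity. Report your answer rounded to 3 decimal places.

42.344

For each component E[X²] = Var + (mean)², giving I: 26.5; II: 65.1433.
Overall E[X²] = 0.59·26.5 + 0.41·65.1433 = 42.3438.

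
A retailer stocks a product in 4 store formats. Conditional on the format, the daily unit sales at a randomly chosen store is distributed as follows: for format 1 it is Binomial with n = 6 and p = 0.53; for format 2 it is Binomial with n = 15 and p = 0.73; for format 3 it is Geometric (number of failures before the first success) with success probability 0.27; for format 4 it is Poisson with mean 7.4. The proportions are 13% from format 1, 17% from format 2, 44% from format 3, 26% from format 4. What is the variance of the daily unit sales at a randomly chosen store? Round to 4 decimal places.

17.1427

Per component, 1: μ=3.18, E[X²]=11.607; 2: μ=10.95, E[X²]=122.859; 3: μ=2.7037, E[X²]=17.3237; 4: μ=7.4, E[X²]=62.16.
E[X] = 0.13·3.18 + 0.17·10.95 + 0.44·2.7037 + 0.26·7.4 = 5.38853.
E[X²] = 0.13·11.607 + 0.17·122.859 + 0.44·17.3237 + 0.26·62.16 = 46.179.
Var(X) = E[X²] − (E[X])² = 46.179 − 29.0363 = 17.1427.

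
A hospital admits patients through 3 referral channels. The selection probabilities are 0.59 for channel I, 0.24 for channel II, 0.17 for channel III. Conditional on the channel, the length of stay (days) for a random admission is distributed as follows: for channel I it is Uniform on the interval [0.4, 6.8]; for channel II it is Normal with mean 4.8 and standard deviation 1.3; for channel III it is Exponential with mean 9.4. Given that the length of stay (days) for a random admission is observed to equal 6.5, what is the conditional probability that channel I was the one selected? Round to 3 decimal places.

Likelihoods f(6.5 | ·): I: 0.15625; II: 0.130506; III: 0.0532797.
Posterior ∝ prior × likelihood. Numerator for I: 0.59·0.15625 = 0.0921875.
Normalizing constant: 0.59·0.15625 + 0.24·0.130506 + 0.17·0.0532797 = 0.132567.
P(I | observation) = 0.0921875 / 0.132567 = 0.695405.

0.695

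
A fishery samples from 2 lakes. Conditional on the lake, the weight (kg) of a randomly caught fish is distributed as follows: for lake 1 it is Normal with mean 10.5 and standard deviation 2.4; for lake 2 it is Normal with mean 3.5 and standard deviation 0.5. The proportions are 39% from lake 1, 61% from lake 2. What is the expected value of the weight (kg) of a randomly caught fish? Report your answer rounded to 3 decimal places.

Component means — 1: 10.5; 2: 3.5.
E[X] = 0.39·10.5 + 0.61·3.5 = 6.23.

6.230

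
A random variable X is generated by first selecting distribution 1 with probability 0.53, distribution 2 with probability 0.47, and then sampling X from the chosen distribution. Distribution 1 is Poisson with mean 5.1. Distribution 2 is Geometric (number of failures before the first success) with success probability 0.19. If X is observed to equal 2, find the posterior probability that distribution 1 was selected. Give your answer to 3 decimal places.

0.418

Likelihoods P(X=2 | ·): 1: 0.0792882; 2: 0.124659.
Posterior ∝ prior × likelihood. Numerator for 1: 0.53·0.0792882 = 0.0420227.
Normalizing constant: 0.53·0.0792882 + 0.47·0.124659 = 0.100612.
P(1 | observation) = 0.0420227 / 0.100612 = 0.417669.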